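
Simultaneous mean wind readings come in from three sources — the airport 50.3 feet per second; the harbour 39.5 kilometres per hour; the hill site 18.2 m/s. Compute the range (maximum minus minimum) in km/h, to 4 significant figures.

the airport: 50.3 ft/s = 55.1932 km/h.
the hill site: 18.2 m/s = 65.5200 km/h.
Spread: 65.5200 − 39.5000 = 26.02 km/h.

26.02 km/h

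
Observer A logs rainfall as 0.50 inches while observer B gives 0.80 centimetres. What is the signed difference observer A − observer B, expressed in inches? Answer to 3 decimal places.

observer B: 0.80 cm = 0.31496 in.
Difference: 0.50000 − 0.31496 = 0.185 in.

0.185 in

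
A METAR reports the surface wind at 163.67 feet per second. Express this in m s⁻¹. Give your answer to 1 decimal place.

49.9 m/s

1 ft/s = 0.3048 m/s, so 163.67 × 0.3048 = 49.9 m/s.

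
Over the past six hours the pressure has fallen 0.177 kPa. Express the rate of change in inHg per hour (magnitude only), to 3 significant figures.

0.177 kPa / 6 h × 0.2953 inHg/kPa = 0.00871 inHg/h.

0.00871 inHg per hour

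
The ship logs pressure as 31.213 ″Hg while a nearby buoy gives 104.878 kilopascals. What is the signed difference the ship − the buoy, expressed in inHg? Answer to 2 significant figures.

the buoy: 104.878 kPa = 30.9705 inHg.
Difference: 31.2130 − 30.9705 = 0.24 inHg.

0.24 inHg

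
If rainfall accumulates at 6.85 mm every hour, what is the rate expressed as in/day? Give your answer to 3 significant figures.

6.47 in/day

6.85 mm/hour × 0.0393701 in/mm × 24 hour/day = 6.47 in/day.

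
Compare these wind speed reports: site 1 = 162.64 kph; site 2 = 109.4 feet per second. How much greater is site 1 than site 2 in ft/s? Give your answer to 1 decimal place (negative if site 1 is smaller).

site 1: 162.64 km/h = 148.221 ft/s.
Difference: 148.221 − 109.400 = 38.8 ft/s.

38.8 ft/s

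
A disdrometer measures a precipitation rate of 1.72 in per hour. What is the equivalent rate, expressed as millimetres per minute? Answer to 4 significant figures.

1.72 in/hour × 25.4 mm/in × 0.0166667 hour/minute = 0.7281 mm/minute.

0.7281 mm/minute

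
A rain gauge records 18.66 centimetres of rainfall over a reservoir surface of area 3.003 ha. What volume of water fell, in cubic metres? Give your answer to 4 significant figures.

Depth: 18.66 cm × 10 = 186.6 mm.
Area: 3.003 ha = 30030 m².
1 mm over 1 m² is 1 L, so volume = 186.6 × 30030 = 5603598 L = 5604 m³.

5604 cubic metres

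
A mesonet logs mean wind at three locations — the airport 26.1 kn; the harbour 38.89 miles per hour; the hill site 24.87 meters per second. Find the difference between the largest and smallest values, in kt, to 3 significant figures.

22.2 kt

the harbour: 38.89 mph = 33.794 kt.
the hill site: 24.87 m/s = 48.343 kt.
Spread: 48.343 − 26.100 = 22.2 kt.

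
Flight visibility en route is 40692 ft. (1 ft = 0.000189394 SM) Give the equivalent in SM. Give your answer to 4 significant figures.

7.707 SM

1 ft = 0.000189394 SM, so 40692 × 0.000189394 = 7.707 SM.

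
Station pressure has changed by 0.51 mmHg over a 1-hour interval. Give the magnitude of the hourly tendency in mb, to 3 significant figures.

0.51 mmHg / 1 h × 1.33322 mb/mmHg = 0.680 mb/h.

0.680 mb per hour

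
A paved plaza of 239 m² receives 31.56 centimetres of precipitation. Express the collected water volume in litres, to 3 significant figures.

75400 litres

Depth: 31.56 cm × 10 = 315.6 mm.
1 mm over 1 m² is 1 L, so volume = 315.6 × 239 = 75428.4 L ≈ 75400 L.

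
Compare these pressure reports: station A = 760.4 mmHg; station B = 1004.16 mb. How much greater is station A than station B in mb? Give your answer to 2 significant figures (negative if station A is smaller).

9.6 mb

station A: 760.4 mmHg = 1013.783 mb.
Difference: 1013.783 − 1004.160 = 9.6 mb.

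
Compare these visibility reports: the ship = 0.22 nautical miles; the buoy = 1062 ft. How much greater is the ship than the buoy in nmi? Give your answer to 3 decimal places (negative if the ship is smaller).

0.045 nmi

the buoy: 1062 ft = 0.17478 nmi.
Difference: 0.22000 − 0.17478 = 0.045 nmi.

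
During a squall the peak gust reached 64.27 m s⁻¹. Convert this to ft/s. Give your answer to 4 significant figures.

210.9 ft/s

1 m/s = 3.28084 ft/s, so 64.27 × 3.28084 = 210.9 ft/s.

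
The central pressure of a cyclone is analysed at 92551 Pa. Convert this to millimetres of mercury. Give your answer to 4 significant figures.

694.2 mmHg

1 Pa = 0.00750062 mmHg, so 92551 × 0.00750062 = 694.2 mmHg.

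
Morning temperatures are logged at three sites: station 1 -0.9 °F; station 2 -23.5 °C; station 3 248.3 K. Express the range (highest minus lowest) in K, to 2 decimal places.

station 1: -0.9 °F = -18.278 °C.
station 3: 248.3 K = -24.850 °C.
Spread: (-18.278) − (-24.850) = 6.572 °C.

6.57 K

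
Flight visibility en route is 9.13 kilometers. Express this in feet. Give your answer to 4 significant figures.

29950 ft

1 km = 3280.84 ft, so 9.13 × 3280.84 = 29950 ft.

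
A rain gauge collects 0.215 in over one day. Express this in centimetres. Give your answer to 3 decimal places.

1 in = 2.54 cm, so 0.215 × 2.54 = 0.546 cm.

0.546 cm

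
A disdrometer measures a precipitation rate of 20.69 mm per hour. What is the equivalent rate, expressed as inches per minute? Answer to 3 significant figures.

0.0136 in/minute

20.69 mm/hour × 0.0393701 in/mm × 0.0166667 hour/minute = 0.0136 in/minute.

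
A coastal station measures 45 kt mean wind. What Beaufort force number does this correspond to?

45 kt lies in the Beaufort 9 band (strong gale, 41–47 kt).

Beaufort force 9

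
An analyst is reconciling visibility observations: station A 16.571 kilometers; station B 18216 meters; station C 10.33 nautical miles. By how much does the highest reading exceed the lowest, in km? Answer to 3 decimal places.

station B: 18216 m = 18.21600 km.
station C: 10.33 nmi = 19.13116 km.
Spread: 19.13116 − 16.57100 = 2.560 km.

2.560 km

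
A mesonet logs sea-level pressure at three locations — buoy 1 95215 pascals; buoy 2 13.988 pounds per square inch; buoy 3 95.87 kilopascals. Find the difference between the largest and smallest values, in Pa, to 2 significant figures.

1200 Pa

buoy 2: 13.988 psi = 96443.87 Pa.
buoy 3: 95.87 kPa = 95870.00 Pa.
Spread: 96443.87 − 95215.00 = 1200 Pa.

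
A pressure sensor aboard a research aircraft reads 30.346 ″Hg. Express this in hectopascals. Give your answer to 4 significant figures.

1 inHg = 33.8639 hPa, so 30.346 × 33.8639 = 1028 hPa.

1028 hPa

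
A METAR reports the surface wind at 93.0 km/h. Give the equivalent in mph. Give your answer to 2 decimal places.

1 km/h = 0.621371 mph, so 93.0 × 0.621371 = 57.79 mph.

57.79 mph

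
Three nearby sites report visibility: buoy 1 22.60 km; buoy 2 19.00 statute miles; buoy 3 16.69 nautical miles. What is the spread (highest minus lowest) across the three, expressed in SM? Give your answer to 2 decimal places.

5.16 SM

buoy 1: 22.60 km = 14.0430 SM.
buoy 3: 16.69 nmi = 19.2065 SM.
Spread: 19.2065 − 14.0430 = 5.16 SM.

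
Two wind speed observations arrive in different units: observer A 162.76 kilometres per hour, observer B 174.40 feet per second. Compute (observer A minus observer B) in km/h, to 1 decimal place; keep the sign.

-28.6 km/h

observer B: 174.40 ft/s = 191.366 km/h.
Difference: 162.760 − 191.366 = -28.6 km/h.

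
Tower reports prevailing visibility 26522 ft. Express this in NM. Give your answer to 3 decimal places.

4.365 nmi

1 ft = 0.000164579 nmi, so 26522 × 0.000164579 = 4.365 nmi.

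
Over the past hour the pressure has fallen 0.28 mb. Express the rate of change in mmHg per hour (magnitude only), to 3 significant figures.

0.28 mb / 1 h × 0.750062 mmHg/mb = 0.210 mmHg/h.

0.210 mmHg per hour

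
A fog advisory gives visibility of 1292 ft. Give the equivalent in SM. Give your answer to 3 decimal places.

0.245 SM

1 ft = 0.000189394 SM, so 1292 × 0.000189394 = 0.245 SM.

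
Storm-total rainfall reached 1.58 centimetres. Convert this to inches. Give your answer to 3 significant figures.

1 cm = 0.393701 in, so 1.58 × 0.393701 = 0.622 in.

0.622 in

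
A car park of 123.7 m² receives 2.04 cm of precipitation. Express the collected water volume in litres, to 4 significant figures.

Depth: 2.04 cm × 10 = 20.4 mm.
1 mm over 1 m² is 1 L, so volume = 20.4 × 123.7 = 2523.48 L ≈ 2523 L.

2523 litres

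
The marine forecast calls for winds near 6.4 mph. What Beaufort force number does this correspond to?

6.4 mph = 2.9 m/s, which is Beaufort 2 (light breeze, 1.6–3.3 m/s).

Beaufort force 2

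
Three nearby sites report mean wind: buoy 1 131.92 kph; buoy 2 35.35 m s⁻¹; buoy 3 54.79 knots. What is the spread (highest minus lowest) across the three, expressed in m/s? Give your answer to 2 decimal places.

8.46 m/s

buoy 1: 131.92 km/h = 36.6444 m/s.
buoy 3: 54.79 kt = 28.1864 m/s.
Spread: 36.6444 − 28.1864 = 8.46 m/s.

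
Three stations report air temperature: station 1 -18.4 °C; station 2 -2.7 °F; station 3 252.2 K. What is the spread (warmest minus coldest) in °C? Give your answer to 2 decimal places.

2.55 °C

station 2: -2.7 °F = -19.278 °C.
station 3: 252.2 K = -20.950 °C.
Spread: (-18.400) − (-20.950) = 2.550 °C.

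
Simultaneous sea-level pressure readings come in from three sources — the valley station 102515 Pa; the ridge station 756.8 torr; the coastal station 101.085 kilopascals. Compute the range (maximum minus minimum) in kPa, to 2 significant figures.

1.6 kPa

the valley station: 102515 Pa = 102.515 kPa.
the ridge station: 756.8 mmHg = 100.898 kPa.
Spread: 102.515 − 100.898 = 1.6 kPa.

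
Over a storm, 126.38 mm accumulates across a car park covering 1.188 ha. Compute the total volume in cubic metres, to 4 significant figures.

1501 cubic metres

Area: 1.188 ha = 11880 m².
1 mm over 1 m² is 1 L, so volume = 126.38 × 11880 = 1501394.4 L = 1501 m³.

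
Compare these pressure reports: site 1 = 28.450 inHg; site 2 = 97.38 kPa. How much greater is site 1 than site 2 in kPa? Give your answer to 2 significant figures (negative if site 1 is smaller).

site 1: 28.450 inHg = 96.343 kPa.
Difference: 96.343 − 97.380 = -1.0 kPa.

-1.0 kPa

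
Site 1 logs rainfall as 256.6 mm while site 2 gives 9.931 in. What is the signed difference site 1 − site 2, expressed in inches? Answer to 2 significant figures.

0.17 in

site 1: 256.6 mm = 10.1024 in.
Difference: 10.1024 − 9.9310 = 0.17 in.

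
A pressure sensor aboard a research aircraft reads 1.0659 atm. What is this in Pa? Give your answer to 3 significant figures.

1 atm = 101325 Pa, so 1.0659 × 101325 = 108000 Pa.

108000 Pa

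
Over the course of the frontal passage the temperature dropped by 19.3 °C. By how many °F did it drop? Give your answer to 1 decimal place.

A change of 1 °C equals a change of 1.8 °F: Δ°F = 19.3 × 1.8 = 34.7 °F.

34.7 °F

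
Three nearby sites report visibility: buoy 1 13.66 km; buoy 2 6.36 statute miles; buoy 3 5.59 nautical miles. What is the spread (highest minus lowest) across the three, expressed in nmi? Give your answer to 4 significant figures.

1.849 nmi

buoy 1: 13.66 km = 7.37581 nmi.
buoy 2: 6.36 SM = 5.52669 nmi.
Spread: 7.37581 − 5.52669 = 1.849 nmi.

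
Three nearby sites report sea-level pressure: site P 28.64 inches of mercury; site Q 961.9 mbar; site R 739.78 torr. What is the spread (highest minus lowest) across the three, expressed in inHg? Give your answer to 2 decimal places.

0.72 inHg

site Q: 961.9 mb = 28.4049 inHg.
site R: 739.78 mmHg = 29.1252 inHg.
Spread: 29.1252 − 28.4049 = 0.72 inHg.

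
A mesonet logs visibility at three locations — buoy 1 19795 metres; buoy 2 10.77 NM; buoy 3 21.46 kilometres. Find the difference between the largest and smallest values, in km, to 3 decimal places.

1.665 km

buoy 1: 19795 m = 19.79500 km.
buoy 2: 10.77 nmi = 19.94604 km.
Spread: 21.46000 − 19.79500 = 1.665 km.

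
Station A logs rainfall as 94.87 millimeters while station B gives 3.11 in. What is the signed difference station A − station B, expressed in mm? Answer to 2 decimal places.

station B: 3.11 in = 78.9940 mm.
Difference: 94.8700 − 78.9940 = 15.88 mm.

15.88 mm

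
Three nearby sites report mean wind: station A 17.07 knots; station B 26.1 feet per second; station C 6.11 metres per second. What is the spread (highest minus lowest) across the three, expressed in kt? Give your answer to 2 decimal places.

station B: 26.1 ft/s = 15.4638 kt.
station C: 6.11 m/s = 11.8769 kt.
Spread: 17.0700 − 11.8769 = 5.19 kt.

5.19 kt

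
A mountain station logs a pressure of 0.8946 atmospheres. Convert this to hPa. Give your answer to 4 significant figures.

906.5 hPa

1 atm = 1013.25 hPa, so 0.8946 × 1013.25 = 906.5 hPa.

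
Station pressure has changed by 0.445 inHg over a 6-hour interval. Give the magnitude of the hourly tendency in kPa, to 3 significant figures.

0.445 inHg / 6 h × 3.38639 kPa/inHg = 0.251 kPa/h.

0.251 kPa per hour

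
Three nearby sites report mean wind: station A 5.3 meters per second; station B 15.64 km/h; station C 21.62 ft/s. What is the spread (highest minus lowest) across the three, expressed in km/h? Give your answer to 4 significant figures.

station A: 5.3 m/s = 19.08000 km/h.
station C: 21.62 ft/s = 23.72319 km/h.
Spread: 23.72319 − 15.64000 = 8.083 km/h.

8.083 km/h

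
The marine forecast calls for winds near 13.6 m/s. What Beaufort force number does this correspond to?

13.6 m/s lies in the Beaufort 6 band (strong breeze, 10.8–13.8 m/s).

Beaufort force 6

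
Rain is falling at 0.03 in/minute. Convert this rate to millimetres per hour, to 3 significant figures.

45.7 mm/hour

0.03 in/minute × 25.4 mm/in × 60 minute/hour = 45.7 mm/hour.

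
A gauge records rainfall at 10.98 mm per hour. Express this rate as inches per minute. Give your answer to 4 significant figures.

10.98 mm/hour × 0.0393701 in/mm × 0.0166667 hour/minute = 0.007205 in/minute.

0.007205 in/minute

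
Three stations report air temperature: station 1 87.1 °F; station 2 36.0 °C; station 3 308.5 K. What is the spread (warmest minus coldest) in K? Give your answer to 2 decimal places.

5.39 K

station 1: 87.1 °F = 30.611 °C.
station 3: 308.5 K = 35.350 °C.
Spread: 36.000 − 30.611 = 5.389 °C.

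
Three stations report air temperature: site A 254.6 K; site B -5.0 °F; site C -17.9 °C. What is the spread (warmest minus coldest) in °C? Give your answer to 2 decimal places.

site A: 254.6 K = -18.550 °C.
site B: -5.0 °F = -20.556 °C.
Spread: (-17.900) − (-20.556) = 2.656 °C.

2.66 °C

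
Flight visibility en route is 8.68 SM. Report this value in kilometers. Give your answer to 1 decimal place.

1 SM = 1.60934 km, so 8.68 × 1.60934 = 14.0 km.

14.0 km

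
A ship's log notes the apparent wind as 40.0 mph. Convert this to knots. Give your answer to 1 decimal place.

34.8 kt

1 mph = 0.868976 kt, so 40.0 × 0.868976 = 34.8 kt.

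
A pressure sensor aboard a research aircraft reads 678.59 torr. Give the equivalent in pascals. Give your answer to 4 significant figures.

90470 Pa

1 mmHg = 133.322 Pa, so 678.59 × 133.322 = 90470 Pa.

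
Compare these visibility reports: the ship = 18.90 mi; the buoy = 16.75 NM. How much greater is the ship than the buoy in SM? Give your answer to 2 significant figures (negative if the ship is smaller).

-0.38 SM

the buoy: 16.75 nmi = 19.2756 SM.
Difference: 18.9000 − 19.2756 = -0.38 SM.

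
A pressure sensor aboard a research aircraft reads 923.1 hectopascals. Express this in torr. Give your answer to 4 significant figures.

1 hPa = 0.750062 mmHg, so 923.1 × 0.750062 = 692.4 mmHg.

692.4 mmHg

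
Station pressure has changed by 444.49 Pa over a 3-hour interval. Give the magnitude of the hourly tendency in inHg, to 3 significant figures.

444.49 Pa / 3 h × 0.0002953 inHg/Pa = 0.0438 inHg/h.

0.0438 inHg per hour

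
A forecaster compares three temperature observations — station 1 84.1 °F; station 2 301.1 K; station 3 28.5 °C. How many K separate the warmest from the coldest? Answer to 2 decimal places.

0.99 K

station 1: 84.1 °F = 28.944 °C.
station 2: 301.1 K = 27.950 °C.
Spread: 28.944 − 27.950 = 0.994 °C.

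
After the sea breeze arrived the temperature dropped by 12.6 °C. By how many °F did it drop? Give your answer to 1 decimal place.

Converting a difference, only the 9/5 scale factor applies: Δ°F = 12.6 × 1.8 = 22.7 °F.

22.7 °F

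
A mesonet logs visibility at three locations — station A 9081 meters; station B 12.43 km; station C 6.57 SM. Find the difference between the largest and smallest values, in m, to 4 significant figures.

3349 m

station B: 12.43 km = 12430.00 m.
station C: 6.57 SM = 10573.39 m.
Spread: 12430.00 − 9081.00 = 3349 m.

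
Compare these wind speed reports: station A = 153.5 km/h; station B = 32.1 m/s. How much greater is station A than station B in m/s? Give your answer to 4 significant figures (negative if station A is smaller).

station A: 153.5 km/h = 42.6389 m/s.
Difference: 42.6389 − 32.1000 = 10.54 m/s.

10.54 m/s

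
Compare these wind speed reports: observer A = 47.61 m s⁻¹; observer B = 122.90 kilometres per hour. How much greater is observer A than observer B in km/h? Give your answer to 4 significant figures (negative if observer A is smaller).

observer A: 47.61 m/s = 171.3960 km/h.
Difference: 171.3960 − 122.9000 = 48.50 km/h.

48.50 km/h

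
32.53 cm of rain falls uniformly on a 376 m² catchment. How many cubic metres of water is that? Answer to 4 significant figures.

122.3 cubic metres

Depth: 32.53 cm × 10 = 325.3 mm.
1 mm over 1 m² is 1 L, so volume = 325.3 × 376 = 122312.8 L = 122.3 m³.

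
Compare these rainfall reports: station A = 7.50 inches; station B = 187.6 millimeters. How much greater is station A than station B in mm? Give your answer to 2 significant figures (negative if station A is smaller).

station A: 7.50 in = 190.500 mm.
Difference: 190.500 − 187.600 = 2.9 mm.

2.9 mm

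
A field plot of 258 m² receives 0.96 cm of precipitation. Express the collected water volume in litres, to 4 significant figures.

Depth: 0.96 cm × 10 = 9.6 mm.
1 mm over 1 m² is 1 L, so volume = 9.6 × 258 = 2476.8 L ≈ 2477 L.

2477 litres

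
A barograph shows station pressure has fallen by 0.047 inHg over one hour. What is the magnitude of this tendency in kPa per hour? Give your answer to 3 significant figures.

0.047 inHg / 1 h × 3.38639 kPa/inHg = 0.159 kPa/h.

0.159 kPa per hour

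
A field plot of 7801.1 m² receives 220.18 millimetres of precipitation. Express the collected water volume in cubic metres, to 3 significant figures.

1720 cubic metres

1 mm over 1 m² is 1 L, so volume = 220.18 × 7801.1 = 1717646.2 L = 1720 m³.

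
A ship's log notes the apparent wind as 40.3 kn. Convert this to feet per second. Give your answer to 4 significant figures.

68.02 ft/s

1 kt = 1.68781 ft/s, so 40.3 × 1.68781 = 68.02 ft/s.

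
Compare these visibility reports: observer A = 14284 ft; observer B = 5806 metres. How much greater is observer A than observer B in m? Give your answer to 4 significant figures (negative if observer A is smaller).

observer A: 14284 ft = 4353.76 m.
Difference: 4353.76 − 5806.00 = -1452 m.

-1452 m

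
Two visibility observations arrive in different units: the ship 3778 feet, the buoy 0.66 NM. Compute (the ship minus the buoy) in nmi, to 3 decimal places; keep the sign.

the ship: 3778 ft = 0.62178 nmi.
Difference: 0.62178 − 0.66000 = -0.038 nmi.

-0.038 nmi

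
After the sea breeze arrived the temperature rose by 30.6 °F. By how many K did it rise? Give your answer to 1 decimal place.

17.0 K

For a temperature change the 32° offset cancels: ΔK = 30.6 × 0.5556 = 17.0 K.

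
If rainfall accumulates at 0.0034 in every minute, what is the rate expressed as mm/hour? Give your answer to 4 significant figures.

5.182 mm/hour

0.0034 in/minute × 25.4 mm/in × 60 minute/hour = 5.182 mm/hour.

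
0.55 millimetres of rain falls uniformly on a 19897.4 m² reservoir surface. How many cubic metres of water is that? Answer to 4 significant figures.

10.94 cubic metres

1 mm over 1 m² is 1 L, so volume = 0.55 × 19897.4 = 10943.57 L = 10.94 m³.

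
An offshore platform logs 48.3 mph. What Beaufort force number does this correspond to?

Beaufort force 9

48.3 mph = 21.6 m/s, which is Beaufort 9 (strong gale, 20.8–24.4 m/s).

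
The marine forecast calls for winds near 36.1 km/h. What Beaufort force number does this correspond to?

36.1 km/h = 10.0 m/s, which is Beaufort 5 (fresh breeze, 8.0–10.7 m/s).

Beaufort force 5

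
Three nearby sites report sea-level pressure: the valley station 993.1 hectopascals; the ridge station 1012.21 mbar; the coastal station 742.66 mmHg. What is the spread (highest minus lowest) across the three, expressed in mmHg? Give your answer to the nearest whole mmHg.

17 mmHg

the valley station: 993.1 hPa = 744.89 mmHg.
the ridge station: 1012.21 mb = 759.22 mmHg.
Spread: 759.22 − 742.66 = 17 mmHg.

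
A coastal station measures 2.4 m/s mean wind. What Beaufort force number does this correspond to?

Beaufort force 2

2.4 m/s lies in the Beaufort 2 band (light breeze, 1.6–3.3 m/s).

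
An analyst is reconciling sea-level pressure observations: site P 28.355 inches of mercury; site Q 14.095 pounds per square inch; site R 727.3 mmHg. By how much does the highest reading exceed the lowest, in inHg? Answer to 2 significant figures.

site Q: 14.095 psi = 28.6977 inHg.
site R: 727.3 mmHg = 28.6339 inHg.
Spread: 28.6977 − 28.3550 = 0.34 inHg.

0.34 inHg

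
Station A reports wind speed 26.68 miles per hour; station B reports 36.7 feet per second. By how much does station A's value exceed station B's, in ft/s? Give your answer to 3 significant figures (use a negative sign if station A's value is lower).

station A: 26.68 mph = 39.1307 ft/s.
Difference: 39.1307 − 36.7000 = 2.43 ft/s.

2.43 ft/s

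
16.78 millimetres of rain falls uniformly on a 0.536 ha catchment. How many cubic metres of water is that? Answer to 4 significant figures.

89.94 cubic metres

Area: 0.536 ha = 5360 m².
1 mm over 1 m² is 1 L, so volume = 16.78 × 5360 = 89940.8 L = 89.94 m³.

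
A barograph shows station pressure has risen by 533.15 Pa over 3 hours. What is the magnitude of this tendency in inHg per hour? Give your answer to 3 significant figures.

0.0525 inHg per hour

533.15 Pa / 3 h × 0.0002953 inHg/Pa = 0.0525 inHg/h.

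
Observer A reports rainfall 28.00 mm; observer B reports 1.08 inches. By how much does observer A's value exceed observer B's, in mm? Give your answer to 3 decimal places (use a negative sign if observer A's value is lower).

0.568 mm

observer B: 1.08 in = 27.43200 mm.
Difference: 28.00000 − 27.43200 = 0.568 mm.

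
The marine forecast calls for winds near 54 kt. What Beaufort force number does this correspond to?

54 kt lies in the Beaufort 10 band (storm, 48–55 kt).

Beaufort force 10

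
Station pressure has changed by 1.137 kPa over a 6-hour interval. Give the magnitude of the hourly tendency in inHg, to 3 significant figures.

1.137 kPa / 6 h × 0.2953 inHg/kPa = 0.0560 inHg/h.

0.0560 inHg per hour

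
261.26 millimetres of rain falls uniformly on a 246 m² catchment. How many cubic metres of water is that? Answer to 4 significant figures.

1 mm over 1 m² is 1 L, so volume = 261.26 × 246 = 64269.96 L = 64.27 m³.

64.27 cubic metres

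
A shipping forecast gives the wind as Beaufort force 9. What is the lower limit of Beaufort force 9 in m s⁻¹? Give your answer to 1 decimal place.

Beaufort 9 (strong gale) spans 20.8–24.4 m/s.

20.8 m/s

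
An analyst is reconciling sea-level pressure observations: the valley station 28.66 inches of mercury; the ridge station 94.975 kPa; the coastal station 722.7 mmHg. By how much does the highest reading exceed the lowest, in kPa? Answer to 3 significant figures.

the valley station: 28.66 inHg = 97.0539 kPa.
the coastal station: 722.7 mmHg = 96.3521 kPa.
Spread: 97.0539 − 94.9750 = 2.08 kPa.

2.08 kPa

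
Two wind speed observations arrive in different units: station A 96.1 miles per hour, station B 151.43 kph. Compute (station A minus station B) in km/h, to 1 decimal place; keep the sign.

3.2 km/h

station A: 96.1 mph = 154.658 km/h.
Difference: 154.658 − 151.430 = 3.2 km/h.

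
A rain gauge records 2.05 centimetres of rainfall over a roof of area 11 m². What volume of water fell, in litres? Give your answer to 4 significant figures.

Depth: 2.05 cm × 10 = 20.5 mm.
1 mm over 1 m² is 1 L, so volume = 20.5 × 11 = 225.5 L.

225.5 litres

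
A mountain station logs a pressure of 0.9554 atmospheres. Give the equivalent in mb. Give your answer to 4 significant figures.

968.1 mb

1 atm = 1013.25 mb, so 0.9554 × 1013.25 = 968.1 mb.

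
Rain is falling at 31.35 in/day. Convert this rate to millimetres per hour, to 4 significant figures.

33.18 mm/hour

31.35 in/day × 25.4 mm/in × 0.0416667 day/hour = 33.18 mm/hour.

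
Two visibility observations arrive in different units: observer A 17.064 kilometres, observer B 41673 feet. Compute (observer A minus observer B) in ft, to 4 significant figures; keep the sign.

14310 ft

observer A: 17.064 km = 55984.25 ft.
Difference: 55984.25 − 41673.00 = 14310 ft.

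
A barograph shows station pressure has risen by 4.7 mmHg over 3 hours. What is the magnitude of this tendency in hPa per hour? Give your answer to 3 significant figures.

2.09 hPa per hour

4.7 mmHg / 3 h × 1.33322 hPa/mmHg = 2.09 hPa/h.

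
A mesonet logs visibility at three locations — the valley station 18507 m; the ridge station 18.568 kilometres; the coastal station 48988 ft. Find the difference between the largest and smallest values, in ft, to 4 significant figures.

the valley station: 18507 m = 60718.50 ft.
the ridge station: 18.568 km = 60918.64 ft.
Spread: 60918.64 − 48988.00 = 11930 ft.

11930 ft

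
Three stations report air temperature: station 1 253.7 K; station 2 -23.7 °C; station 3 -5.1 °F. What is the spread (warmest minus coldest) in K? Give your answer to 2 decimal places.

station 1: 253.7 K = -19.450 °C.
station 3: -5.1 °F = -20.611 °C.
Spread: (-19.450) − (-23.700) = 4.250 °C.

4.25 K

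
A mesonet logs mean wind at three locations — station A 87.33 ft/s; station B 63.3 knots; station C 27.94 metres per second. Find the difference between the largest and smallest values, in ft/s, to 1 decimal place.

station B: 63.3 kt = 106.838 ft/s.
station C: 27.94 m/s = 91.667 ft/s.
Spread: 106.838 − 87.330 = 19.5 ft/s.

19.5 ft/s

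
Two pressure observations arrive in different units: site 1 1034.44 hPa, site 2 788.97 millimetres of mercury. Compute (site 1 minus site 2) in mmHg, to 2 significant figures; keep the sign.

site 1: 1034.44 hPa = 775.89 mmHg.
Difference: 775.89 − 788.97 = -13 mmHg.

-13 mmHg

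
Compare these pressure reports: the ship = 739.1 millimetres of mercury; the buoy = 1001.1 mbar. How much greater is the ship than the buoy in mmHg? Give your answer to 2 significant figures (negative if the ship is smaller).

-12 mmHg

the buoy: 1001.1 mb = 750.89 mmHg.
Difference: 739.10 − 750.89 = -12 mmHg.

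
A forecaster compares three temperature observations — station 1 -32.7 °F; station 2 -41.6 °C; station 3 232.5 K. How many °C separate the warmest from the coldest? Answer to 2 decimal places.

station 1: -32.7 °F = -35.944 °C.
station 3: 232.5 K = -40.650 °C.
Spread: (-35.944) − (-41.600) = 5.656 °C.

5.66 °C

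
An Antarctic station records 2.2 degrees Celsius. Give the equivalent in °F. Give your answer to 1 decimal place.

36.0 °F

°F = °C × 9/5 + 32 = 2.2 × 1.8 + 32 = 36.0 °F.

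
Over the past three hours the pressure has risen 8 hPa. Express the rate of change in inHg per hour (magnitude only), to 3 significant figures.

0.0787 inHg per hour

8 hPa / 3 h × 0.02953 inHg/hPa = 0.0787 inHg/h.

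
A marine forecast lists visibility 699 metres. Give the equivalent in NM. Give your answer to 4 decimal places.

1 m = 0.000539957 nmi, so 699 × 0.000539957 = 0.3774 nmi.

0.3774 nmi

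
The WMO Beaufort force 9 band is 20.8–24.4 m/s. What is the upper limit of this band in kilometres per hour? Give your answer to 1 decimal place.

87.8 km/h

20.8–24.4 m/s × 3.6 = 74.9–87.8 km/h.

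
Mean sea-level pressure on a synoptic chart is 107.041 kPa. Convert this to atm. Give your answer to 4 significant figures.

1 kPa = 0.00986923 atm, so 107.041 × 0.00986923 = 1.056 atm.

1.056 atm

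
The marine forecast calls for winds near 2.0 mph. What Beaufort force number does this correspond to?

2.0 mph = 0.9 m/s, which is Beaufort 1 (light air, 0.3–1.5 m/s).

Beaufort force 1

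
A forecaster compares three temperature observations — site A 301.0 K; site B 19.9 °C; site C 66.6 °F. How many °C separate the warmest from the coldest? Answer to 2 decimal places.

8.63 °C

site A: 301.0 K = 27.850 °C.
site C: 66.6 °F = 19.222 °C.
Spread: 27.850 − 19.222 = 8.628 °C.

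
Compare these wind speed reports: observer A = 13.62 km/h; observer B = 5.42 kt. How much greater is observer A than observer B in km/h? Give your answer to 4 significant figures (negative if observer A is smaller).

observer B: 5.42 kt = 10.03784 km/h.
Difference: 13.62000 − 10.03784 = 3.582 km/h.

3.582 km/h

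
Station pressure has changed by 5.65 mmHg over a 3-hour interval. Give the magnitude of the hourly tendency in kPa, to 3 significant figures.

0.251 kPa per hour

5.65 mmHg / 3 h × 0.133322 kPa/mmHg = 0.251 kPa/h.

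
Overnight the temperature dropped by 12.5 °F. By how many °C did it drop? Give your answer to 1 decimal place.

Converting a difference, only the 9/5 scale factor applies: Δ°C = 12.5 × 0.5556 = 6.9 °C.

6.9 °C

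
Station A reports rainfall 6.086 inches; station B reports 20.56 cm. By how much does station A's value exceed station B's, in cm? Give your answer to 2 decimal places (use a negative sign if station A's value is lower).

station A: 6.086 in = 15.4584 cm.
Difference: 15.4584 − 20.5600 = -5.10 cm.

-5.10 cm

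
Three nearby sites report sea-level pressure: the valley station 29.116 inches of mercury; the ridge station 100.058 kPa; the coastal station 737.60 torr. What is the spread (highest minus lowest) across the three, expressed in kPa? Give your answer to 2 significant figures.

1.7 kPa

the valley station: 29.116 inHg = 98.598 kPa.
the coastal station: 737.60 mmHg = 98.339 kPa.
Spread: 100.058 − 98.339 = 1.7 kPa.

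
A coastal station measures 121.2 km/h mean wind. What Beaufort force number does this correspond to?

121.2 km/h = 33.7 m/s, which is Beaufort 12 (hurricane force, ≥32.7 m/s).

Beaufort force 12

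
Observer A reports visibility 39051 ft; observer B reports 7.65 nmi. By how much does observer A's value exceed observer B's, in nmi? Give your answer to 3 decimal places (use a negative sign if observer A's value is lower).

-1.223 nmi

observer A: 39051 ft = 6.42697 nmi.
Difference: 6.42697 − 7.65000 = -1.223 nmi.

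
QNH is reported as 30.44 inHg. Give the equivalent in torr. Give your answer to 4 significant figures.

1 inHg = 25.4 mmHg, so 30.44 × 25.4 = 773.2 mmHg.

773.2 mmHg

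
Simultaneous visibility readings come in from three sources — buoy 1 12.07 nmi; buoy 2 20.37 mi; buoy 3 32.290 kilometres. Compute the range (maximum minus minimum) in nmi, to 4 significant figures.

buoy 2: 20.37 SM = 17.70105 nmi.
buoy 3: 32.290 km = 17.43521 nmi.
Spread: 17.70105 − 12.07000 = 5.631 nmi.

5.631 nmi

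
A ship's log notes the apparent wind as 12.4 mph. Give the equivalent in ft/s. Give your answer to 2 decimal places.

1 mph = 1.46667 ft/s, so 12.4 × 1.46667 = 18.19 ft/s.

18.19 ft/s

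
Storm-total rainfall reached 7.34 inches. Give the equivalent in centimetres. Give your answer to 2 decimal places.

18.64 cm

1 in = 2.54 cm, so 7.34 × 2.54 = 18.64 cm.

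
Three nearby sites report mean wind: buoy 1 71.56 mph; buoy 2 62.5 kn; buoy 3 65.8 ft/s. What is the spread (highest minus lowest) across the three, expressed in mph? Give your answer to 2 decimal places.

27.06 mph

buoy 2: 62.5 kt = 71.9237 mph.
buoy 3: 65.8 ft/s = 44.8636 mph.
Spread: 71.9237 − 44.8636 = 27.06 mph.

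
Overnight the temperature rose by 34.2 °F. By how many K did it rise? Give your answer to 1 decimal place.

19.0 K

A change of 1 °C equals a change of 1.8 °F: ΔK = 34.2 × 0.5556 = 19.0 K.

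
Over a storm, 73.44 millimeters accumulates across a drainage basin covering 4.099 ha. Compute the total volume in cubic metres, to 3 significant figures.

3010 cubic metres

Area: 4.099 ha = 40990 m².
1 mm over 1 m² is 1 L, so volume = 73.44 × 40990 = 3010305.6 L = 3010 m³.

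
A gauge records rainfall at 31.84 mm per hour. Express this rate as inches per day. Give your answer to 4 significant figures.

31.84 mm/hour × 0.0393701 in/mm × 24 hour/day = 30.09 in/day.

30.09 in/day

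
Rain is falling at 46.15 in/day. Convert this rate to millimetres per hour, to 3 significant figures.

46.15 in/day × 25.4 mm/in × 0.0416667 day/hour = 48.8 mm/hour.

48.8 mm/hour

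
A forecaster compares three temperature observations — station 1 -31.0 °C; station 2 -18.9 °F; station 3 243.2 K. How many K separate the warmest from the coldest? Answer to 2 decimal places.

station 2: -18.9 °F = -28.278 °C.
station 3: 243.2 K = -29.950 °C.
Spread: (-28.278) − (-31.000) = 2.722 °C.

2.72 K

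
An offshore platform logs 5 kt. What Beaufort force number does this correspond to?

Beaufort force 2

5 kt lies in the Beaufort 2 band (light breeze, 4–6 kt).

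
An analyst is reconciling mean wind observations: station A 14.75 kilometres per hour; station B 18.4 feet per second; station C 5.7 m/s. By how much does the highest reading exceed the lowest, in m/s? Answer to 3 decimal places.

station A: 14.75 km/h = 4.09722 m/s.
station B: 18.4 ft/s = 5.60832 m/s.
Spread: 5.70000 − 4.09722 = 1.603 m/s.

1.603 m/s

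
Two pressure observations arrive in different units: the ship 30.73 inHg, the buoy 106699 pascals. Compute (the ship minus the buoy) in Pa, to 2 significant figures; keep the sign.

the ship: 30.73 inHg = 104063.73 Pa.
Difference: 104063.73 − 106699.00 = -2600 Pa.

-2600 Pa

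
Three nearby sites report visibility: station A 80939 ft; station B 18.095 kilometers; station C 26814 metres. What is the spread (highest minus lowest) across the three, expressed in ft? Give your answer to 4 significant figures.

station B: 18.095 km = 59366.80 ft.
station C: 26814 m = 87972.44 ft.
Spread: 87972.44 − 59366.80 = 28610 ft.

28610 ft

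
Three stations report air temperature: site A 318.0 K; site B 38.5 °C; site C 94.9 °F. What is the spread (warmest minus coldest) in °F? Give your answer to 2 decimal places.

site A: 318.0 K = 44.850 °C.
site C: 94.9 °F = 34.944 °C.
Spread: 44.850 − 34.944 = 9.906 °C = 17.83 °F.

17.83 °F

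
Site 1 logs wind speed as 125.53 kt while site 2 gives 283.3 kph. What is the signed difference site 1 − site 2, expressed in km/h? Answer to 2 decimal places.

site 1: 125.53 kt = 232.4816 km/h.
Difference: 232.4816 − 283.3000 = -50.82 km/h.

-50.82 km/h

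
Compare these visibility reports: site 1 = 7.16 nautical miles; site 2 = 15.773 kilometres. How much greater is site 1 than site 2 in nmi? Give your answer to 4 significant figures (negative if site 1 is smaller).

-1.357 nmi

site 2: 15.773 km = 8.51674 nmi.
Difference: 7.16000 − 8.51674 = -1.357 nmi.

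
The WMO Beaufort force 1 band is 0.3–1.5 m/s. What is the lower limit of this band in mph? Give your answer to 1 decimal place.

0.7 mph

0.3–1.5 m/s × 2.237 = 0.7–3.4 mph.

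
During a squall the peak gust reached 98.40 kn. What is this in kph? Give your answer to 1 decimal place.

182.2 km/h

1 kt = 1.852 km/h, so 98.40 × 1.852 = 182.2 km/h.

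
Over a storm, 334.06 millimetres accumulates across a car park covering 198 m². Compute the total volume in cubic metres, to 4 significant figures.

66.14 cubic metres

1 mm over 1 m² is 1 L, so volume = 334.06 × 198 = 66143.88 L = 66.14 m³.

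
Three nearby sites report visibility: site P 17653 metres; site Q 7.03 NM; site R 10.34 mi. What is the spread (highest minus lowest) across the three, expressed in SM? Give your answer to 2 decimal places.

2.88 SM

site P: 17653 m = 10.9691 SM.
site Q: 7.03 nmi = 8.0900 SM.
Spread: 10.9691 − 8.0900 = 2.88 SM.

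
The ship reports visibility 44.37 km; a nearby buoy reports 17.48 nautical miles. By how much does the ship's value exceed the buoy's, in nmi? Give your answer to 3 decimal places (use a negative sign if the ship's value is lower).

6.478 nmi

the ship: 44.37 km = 23.95788 nmi.
Difference: 23.95788 − 17.48000 = 6.478 nmi.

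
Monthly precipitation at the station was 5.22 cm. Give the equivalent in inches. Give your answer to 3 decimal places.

1 cm = 0.393701 in, so 5.22 × 0.393701 = 2.055 in.

2.055 in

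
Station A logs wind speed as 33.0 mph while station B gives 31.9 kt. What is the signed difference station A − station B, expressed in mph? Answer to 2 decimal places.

-3.71 mph

station B: 31.9 kt = 36.7099 mph.
Difference: 33.0000 − 36.7099 = -3.71 mph.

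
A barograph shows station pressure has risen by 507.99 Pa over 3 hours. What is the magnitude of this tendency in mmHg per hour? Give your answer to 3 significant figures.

1.27 mmHg per hour

507.99 Pa / 3 h × 0.00750062 mmHg/Pa = 1.27 mmHg/h.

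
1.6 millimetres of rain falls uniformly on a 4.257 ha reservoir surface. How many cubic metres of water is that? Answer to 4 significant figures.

68.11 cubic metres

Area: 4.257 ha = 42570 m².
1 mm over 1 m² is 1 L, so volume = 1.6 × 42570 = 68112 L = 68.11 m³.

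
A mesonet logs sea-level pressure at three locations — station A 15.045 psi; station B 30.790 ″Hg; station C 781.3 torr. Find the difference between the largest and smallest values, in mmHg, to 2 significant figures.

4.0 mmHg

station A: 15.045 psi = 778.051 mmHg.
station B: 30.790 inHg = 782.066 mmHg.
Spread: 782.066 − 778.051 = 4.0 mmHg.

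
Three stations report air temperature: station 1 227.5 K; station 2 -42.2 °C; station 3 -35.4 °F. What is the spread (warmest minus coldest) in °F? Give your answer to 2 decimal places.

14.77 °F

station 1: 227.5 K = -45.650 °C.
station 3: -35.4 °F = -37.444 °C.
Spread: (-37.444) − (-45.650) = 8.206 °C = 14.77 °F.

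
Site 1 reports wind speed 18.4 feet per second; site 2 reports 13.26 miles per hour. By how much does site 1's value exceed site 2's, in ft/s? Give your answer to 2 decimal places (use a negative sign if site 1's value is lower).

-1.05 ft/s

site 2: 13.26 mph = 19.4480 ft/s.
Difference: 18.4000 − 19.4480 = -1.05 ft/s.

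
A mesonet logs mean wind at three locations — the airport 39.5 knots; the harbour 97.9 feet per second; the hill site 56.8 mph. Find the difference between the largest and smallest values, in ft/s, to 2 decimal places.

31.23 ft/s

the airport: 39.5 kt = 66.6685 ft/s.
the hill site: 56.8 mph = 83.3067 ft/s.
Spread: 97.9000 − 66.6685 = 31.23 ft/s.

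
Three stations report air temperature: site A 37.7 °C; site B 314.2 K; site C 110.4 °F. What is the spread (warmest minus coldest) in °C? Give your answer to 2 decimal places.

5.86 °C

site B: 314.2 K = 41.050 °C.
site C: 110.4 °F = 43.556 °C.
Spread: 43.556 − 37.700 = 5.856 °C.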